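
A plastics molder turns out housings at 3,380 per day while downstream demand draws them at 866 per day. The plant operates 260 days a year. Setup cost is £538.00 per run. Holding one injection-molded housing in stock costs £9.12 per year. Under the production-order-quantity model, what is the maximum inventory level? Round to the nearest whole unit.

Annual demand D = 866 × 260 = 225,160.
Production build-up factor (1 − d/p) = 1 − 866/3,380 = 0.7438.
Q* = √(2DS / (H(1 − d/p))) = √(2 × 225,160 × 538 / (9.12 × 0.7438)).
= √(242,272,160 / 6.7833) ≈ 5976.268.
Maximum inventory = Q*(1 − d/p) = 5976.268 × 0.7438 ≈ 4445.070.

I_max ≈ 4,445 housings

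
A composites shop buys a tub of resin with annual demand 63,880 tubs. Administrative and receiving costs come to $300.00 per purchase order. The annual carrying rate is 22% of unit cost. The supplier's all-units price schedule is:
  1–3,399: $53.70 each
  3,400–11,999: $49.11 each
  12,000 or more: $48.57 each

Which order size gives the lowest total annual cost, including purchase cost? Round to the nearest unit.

Q* ≈ 3,400 tubs

Holding cost per unit per year at price C is H = 0.22·C.
For each price level, check whether its EOQ is feasible; otherwise the best quantity at that price is the breakpoint.
EOQ at $53.70 = 1801.2 (feasible in tier 1): TC = 63,880×$53.70 + (63,880/1801.2)×300 + (1801.2/2)×0.22×$53.70 = $3,451,635.26.
EOQ at $49.11 = 1883.5 < 3400, so use break Q=3400: TC = 63,880×$49.11 + (63,880/3400.0)×300 + (3400.0/2)×0.22×$49.11 = $3,161,150.41.
EOQ at $48.57 = 1893.9 < 12000, so use break Q=12000: TC = 63,880×$48.57 + (63,880/12000.0)×300 + (12000.0/2)×0.22×$48.57 = $3,168,361.00.
Lowest total cost is $3,161,150.41 at Q = 3400.0.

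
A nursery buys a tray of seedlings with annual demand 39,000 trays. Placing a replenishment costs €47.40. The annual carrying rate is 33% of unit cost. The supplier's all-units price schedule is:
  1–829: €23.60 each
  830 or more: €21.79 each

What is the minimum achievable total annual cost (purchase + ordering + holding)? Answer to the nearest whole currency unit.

Holding cost per unit per year at price C is H = 0.33·C.
Evaluate total cost at each tier's feasible EOQ or, if the EOQ is below the tier, at the tier's minimum quantity.
EOQ at €23.60 = 689.0 (feasible in tier 1): TC = 39,000×€23.60 + (39,000/689.0)×47.4 + (689.0/2)×0.33×€23.60 = €925,765.98.
EOQ at €21.79 = 717.1 < 830, so use break Q=830: TC = 39,000×€21.79 + (39,000/830.0)×47.4 + (830.0/2)×0.33×€21.79 = €855,021.37.
Lowest total cost among the candidates is at Q = 830.0.

TC* ≈ €855,021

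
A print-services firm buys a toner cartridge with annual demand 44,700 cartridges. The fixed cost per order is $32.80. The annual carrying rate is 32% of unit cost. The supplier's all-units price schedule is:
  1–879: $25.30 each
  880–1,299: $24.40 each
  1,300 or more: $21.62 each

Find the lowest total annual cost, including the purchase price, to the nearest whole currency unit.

TC* ≈ $972,039

Holding cost per unit per year at price C is H = 0.32·C.
Candidates are each tier's EOQ (if it falls in that tier) and each price-break quantity.
EOQ at $25.30 = 601.8 (feasible in tier 1): TC = 44,700×$25.30 + (44,700/601.8)×32.8 + (601.8/2)×0.32×$25.30 = $1,135,782.38.
EOQ at $24.40 = 612.8 < 880, so use break Q=880: TC = 44,700×$24.40 + (44,700/880.0)×32.8 + (880.0/2)×0.32×$24.40 = $1,095,781.61.
EOQ at $21.62 = 651.0 < 1300, so use break Q=1300: TC = 44,700×$21.62 + (44,700/1300.0)×32.8 + (1300.0/2)×0.32×$21.62 = $972,038.78.
Lowest total cost among the candidates is at Q = 1300.0.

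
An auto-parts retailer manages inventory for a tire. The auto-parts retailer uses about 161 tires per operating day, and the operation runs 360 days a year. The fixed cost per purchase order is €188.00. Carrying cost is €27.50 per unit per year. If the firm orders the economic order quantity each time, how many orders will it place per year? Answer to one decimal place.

Annual demand D = 161 × 360 = 57,960.
Q* = √(2DS/H) = √(2 × 57,960 × 188 / 27.5) ≈ 890.21.
Orders per year = D / Q* = 57,960 / 890.21 ≈ 65.108.

N ≈ 65.1 orders per year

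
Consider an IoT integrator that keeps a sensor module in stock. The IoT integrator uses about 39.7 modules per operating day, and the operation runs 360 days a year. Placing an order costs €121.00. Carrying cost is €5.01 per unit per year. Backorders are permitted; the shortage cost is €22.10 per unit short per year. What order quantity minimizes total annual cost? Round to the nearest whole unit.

Annual demand D = 39.7 × 360 = 14,292.
With planned backorders, Q* = √(2DS/H) · √((H+B)/B).
√(2DS/H) = √(2 × 14,292 × 121 / 5.01) = 830.874.
√((H+B)/B) = √((5.01+22.1)/22.1) = 1.1076.
Q* ≈ 920.246.

Q* ≈ 920 modules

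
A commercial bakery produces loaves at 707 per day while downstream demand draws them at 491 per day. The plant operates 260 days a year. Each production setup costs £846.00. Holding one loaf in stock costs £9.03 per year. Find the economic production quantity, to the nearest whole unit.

Annual demand D = 491 × 260 = 127,660.
Production build-up factor (1 − d/p) = 1 − 491/707 = 0.3055.
Q* = √(2DS / (H(1 − d/p))) = √(2 × 127,660 × 846 / (9.03 × 0.3055)).
= √(216,000,720 / 2.7588) ≈ 8848.437.

Q* ≈ 8,848 loaves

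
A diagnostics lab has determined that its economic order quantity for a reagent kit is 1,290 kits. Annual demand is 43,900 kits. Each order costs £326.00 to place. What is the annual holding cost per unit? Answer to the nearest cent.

H ≈ £17.20

Squaring Q* = √(2DS/H) gives Q*² = 2DS/H.
From Q* = √(2DS/H): H = 2DS / Q*² = 2 × 43,900 × 326 / 1,290² = 17.2002.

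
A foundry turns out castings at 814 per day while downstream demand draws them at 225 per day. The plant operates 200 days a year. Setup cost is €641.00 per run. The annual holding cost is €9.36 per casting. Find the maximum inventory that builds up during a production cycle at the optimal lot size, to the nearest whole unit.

I_max ≈ 2,112 castings

Annual demand D = 225 × 200 = 45,000.
Production build-up factor (1 − d/p) = 1 − 225/814 = 0.7236.
Q* = √(2DS / (H(1 − d/p))) = √(2 × 45,000 × 641 / (9.36 × 0.7236)).
= √(57,690,000 / 6.7728) ≈ 2918.548.
Maximum inventory = Q*(1 − d/p) = 2918.548 × 0.7236 ≈ 2111.824.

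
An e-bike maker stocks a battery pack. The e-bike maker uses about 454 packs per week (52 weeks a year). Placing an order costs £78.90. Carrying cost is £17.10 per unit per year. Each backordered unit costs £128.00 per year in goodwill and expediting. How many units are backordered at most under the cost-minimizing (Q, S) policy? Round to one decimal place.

S* ≈ 58.6 packs

Annual demand D = 454 × 52 = 23,608.
With planned backorders, Q* = √(2DS/H) · √((H+B)/B).
√(2DS/H) = √(2 × 23,608 × 78.9 / 17.1) = 466.751.
√((H+B)/B) = √((17.1+128)/128) = 1.0647.
Q* ≈ 496.951.
S* = Q* · H/(H+B) = 496.951 × 17.1/145.1 ≈ 58.566.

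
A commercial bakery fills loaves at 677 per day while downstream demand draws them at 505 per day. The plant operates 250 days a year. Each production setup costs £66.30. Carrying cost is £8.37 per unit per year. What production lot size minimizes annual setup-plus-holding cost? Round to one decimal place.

Annual demand D = 505 × 250 = 126,250.
Production build-up factor (1 − d/p) = 1 − 505/677 = 0.2541.
Q* = √(2DS / (H(1 − d/p))) = √(2 × 126,250 × 66.3 / (8.37 × 0.2541)).
= √(16,740,750 / 2.1265) ≈ 2805.788.

Q* ≈ 2,805.8 loaves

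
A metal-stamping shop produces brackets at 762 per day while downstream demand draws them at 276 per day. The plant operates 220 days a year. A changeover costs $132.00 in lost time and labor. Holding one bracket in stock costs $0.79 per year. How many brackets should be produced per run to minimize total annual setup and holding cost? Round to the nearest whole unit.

Q* ≈ 5,640 brackets

Annual demand D = 276 × 220 = 60,720.
Production build-up factor (1 − d/p) = 1 − 276/762 = 0.6378.
Q* = √(2DS / (H(1 − d/p))) = √(2 × 60,720 × 132 / (0.79 × 0.6378)).
= √(16,030,080 / 0.5039) ≈ 5640.449.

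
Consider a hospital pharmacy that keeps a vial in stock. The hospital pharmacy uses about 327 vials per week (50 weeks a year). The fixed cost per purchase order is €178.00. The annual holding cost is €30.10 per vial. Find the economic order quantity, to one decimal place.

Annual demand D = 327 × 50 = 16,350.
EOQ = √(2DS / H) = √(2 × 16,350 × 178 / 30.1).
= √(5,820,600 / 30.1) = √193,375.4153 ≈ 439.745.

Q* ≈ 439.7 vials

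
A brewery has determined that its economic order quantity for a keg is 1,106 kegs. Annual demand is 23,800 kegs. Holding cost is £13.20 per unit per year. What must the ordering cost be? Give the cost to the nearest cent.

S ≈ £339.22

Invert the EOQ relation Q*² = 2DS/H.
From Q* = √(2DS/H): S = Q*²H / (2D) = 1,106² × 13.2 / (2 × 23,800) = 339.2167.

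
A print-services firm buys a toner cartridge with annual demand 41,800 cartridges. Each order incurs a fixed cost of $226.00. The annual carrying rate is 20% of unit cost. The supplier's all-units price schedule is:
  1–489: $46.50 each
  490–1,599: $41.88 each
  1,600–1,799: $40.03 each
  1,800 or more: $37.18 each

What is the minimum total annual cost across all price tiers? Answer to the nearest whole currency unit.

Holding cost per unit per year at price C is H = 0.20·C.
Candidates are each tier's EOQ (if it falls in that tier) and each price-break quantity.
Tier 1 ($46.50): EOQ = 1425.3 exceeds tier's upper bound 489, so this tier is dominated.
EOQ at $41.88 = 1501.9 (feasible in tier 2): TC = 41,800×$41.88 + (41,800/1501.9)×226 + (1501.9/2)×0.20×$41.88 = $1,763,163.86.
EOQ at $40.03 = 1536.2 < 1600, so use break Q=1600: TC = 41,800×$40.03 + (41,800/1600.0)×226 + (1600.0/2)×0.20×$40.03 = $1,685,563.05.
EOQ at $37.18 = 1594.0 < 1800, so use break Q=1800: TC = 41,800×$37.18 + (41,800/1800.0)×226 + (1800.0/2)×0.20×$37.18 = $1,566,064.62.
Lowest total cost among the candidates is at Q = 1800.0.

TC* ≈ $1,566,065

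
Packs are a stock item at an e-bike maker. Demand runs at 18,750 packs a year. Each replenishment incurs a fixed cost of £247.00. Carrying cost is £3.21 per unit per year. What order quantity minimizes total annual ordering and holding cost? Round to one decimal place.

EOQ = √(2DS / H) = √(2 × 18,750 × 247 / 3.21).
= √(9,262,500 / 3.21) = √2,885,514.0187 ≈ 1698.680.

Q* ≈ 1,698.7 packs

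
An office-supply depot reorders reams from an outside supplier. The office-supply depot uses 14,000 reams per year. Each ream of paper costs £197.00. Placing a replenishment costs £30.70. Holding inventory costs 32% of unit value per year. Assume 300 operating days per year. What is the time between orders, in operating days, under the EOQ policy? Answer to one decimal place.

Holding cost H = 0.32 × £197.00 = £63.0400 per unit per year.
EOQ = √(2DS/H) = √(2 × 14,000 × 30.7 / 63.04) ≈ 116.77.
Cycle time = Q*/D × 300 = 116.77 / 14,000 × 300 ≈ 2.502 days.

T ≈ 2.5 days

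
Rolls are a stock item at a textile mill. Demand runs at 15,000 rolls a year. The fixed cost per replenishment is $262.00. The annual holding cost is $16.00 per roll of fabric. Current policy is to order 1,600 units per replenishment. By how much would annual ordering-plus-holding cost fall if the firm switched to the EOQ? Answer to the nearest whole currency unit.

Extra cost ≈ $4,042 per year

EOQ = √(2DS/H) = √(2 × 15,000 × 262 / 16) ≈ 700.89.
Cost at Q* = (D/Q*)S + (Q*/2)H = √(2DSH) ≈ $11,214.28.
Cost at Q = 1,600: (15,000/1,600)×262 + (1,600/2)×16 = $2,456.25 + $12,800.00 = $15,256.25.
Excess = $15,256.25 − $11,214.28 = $4,041.97.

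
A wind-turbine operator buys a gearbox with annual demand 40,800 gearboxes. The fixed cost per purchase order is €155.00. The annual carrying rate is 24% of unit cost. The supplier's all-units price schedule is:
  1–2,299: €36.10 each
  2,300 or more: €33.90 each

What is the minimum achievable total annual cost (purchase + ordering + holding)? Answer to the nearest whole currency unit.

Holding cost per unit per year at price C is H = 0.24·C.
Candidates are each tier's EOQ (if it falls in that tier) and each price-break quantity.
EOQ at €36.10 = 1208.2 (feasible in tier 1): TC = 40,800×€36.10 + (40,800/1208.2)×155 + (1208.2/2)×0.24×€36.10 = €1,483,348.16.
EOQ at €33.90 = 1246.8 < 2300, so use break Q=2300: TC = 40,800×€33.90 + (40,800/2300.0)×155 + (2300.0/2)×0.24×€33.90 = €1,395,225.97.
Lowest total cost among the candidates is at Q = 2300.0.

TC* ≈ €1,395,226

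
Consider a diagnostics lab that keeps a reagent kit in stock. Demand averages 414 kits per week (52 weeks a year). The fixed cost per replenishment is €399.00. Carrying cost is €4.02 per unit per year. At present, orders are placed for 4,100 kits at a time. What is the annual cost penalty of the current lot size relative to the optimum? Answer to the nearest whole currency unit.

Annual demand D = 414 × 52 = 21,528.
EOQ = √(2DS/H) = √(2 × 21,528 × 399 / 4.02) ≈ 2067.24.
Cost at Q* = (D/Q*)S + (Q*/2)H = √(2DSH) ≈ €8,310.29.
Cost at Q = 4,100: (21,528/4,100)×399 + (4,100/2)×4.02 = €2,095.04 + €8,241.00 = €10,336.04.
Excess = €10,336.04 − €8,310.29 = €2,025.75.

Extra cost ≈ €2,026 per year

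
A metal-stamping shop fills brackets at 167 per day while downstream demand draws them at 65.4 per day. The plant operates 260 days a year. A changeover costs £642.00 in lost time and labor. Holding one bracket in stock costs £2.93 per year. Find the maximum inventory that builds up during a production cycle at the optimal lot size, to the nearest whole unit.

I_max ≈ 2,129 brackets

Annual demand D = 65.4 × 260 = 17,004.
Production build-up factor (1 − d/p) = 1 − 65.4/167 = 0.6084.
Q* = √(2DS / (H(1 − d/p))) = √(2 × 17,004 × 642 / (2.93 × 0.6084)).
= √(21,833,136 / 1.7826) ≈ 3499.739.
Maximum inventory = Q*(1 − d/p) = 3499.739 × 0.6084 ≈ 2129.182.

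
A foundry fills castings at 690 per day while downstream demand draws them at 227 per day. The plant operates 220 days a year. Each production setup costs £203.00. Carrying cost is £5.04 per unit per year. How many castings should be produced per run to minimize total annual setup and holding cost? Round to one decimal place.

Annual demand D = 227 × 220 = 49,940.
Production build-up factor (1 − d/p) = 1 − 227/690 = 0.6710.
Q* = √(2DS / (H(1 − d/p))) = √(2 × 49,940 × 203 / (5.04 × 0.6710)).
= √(20,275,640 / 3.3819) ≈ 2448.534.

Q* ≈ 2,448.5 castings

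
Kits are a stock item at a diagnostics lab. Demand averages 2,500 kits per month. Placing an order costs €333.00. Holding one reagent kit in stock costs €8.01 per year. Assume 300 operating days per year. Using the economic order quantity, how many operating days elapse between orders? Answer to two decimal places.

T ≈ 15.79 days

Annual demand D = 2,500 × 12 = 30,000.
Q* = √(2DS/H) = √(2 × 30,000 × 333 / 8.01) ≈ 1579.36.
Cycle time = Q*/D × 300 = 1579.36 / 30,000 × 300 ≈ 15.794 days.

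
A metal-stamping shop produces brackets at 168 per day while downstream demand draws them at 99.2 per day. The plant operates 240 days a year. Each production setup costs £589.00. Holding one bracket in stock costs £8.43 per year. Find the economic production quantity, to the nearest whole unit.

Annual demand D = 99.2 × 240 = 23,808.
Production build-up factor (1 − d/p) = 1 − 99.2/168 = 0.4095.
Q* = √(2DS / (H(1 − d/p))) = √(2 × 23,808 × 589 / (8.43 × 0.4095)).
= √(28,045,824 / 3.4523) ≈ 2850.235.

Q* ≈ 2,850 brackets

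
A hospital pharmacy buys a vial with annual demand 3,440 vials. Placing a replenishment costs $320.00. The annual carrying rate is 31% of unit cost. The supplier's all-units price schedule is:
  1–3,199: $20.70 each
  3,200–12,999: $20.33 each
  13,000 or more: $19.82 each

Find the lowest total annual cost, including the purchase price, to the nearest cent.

TC* ≈ $74,966.68

Holding cost per unit per year at price C is H = 0.31·C.
For each price level, check whether its EOQ is feasible; otherwise the best quantity at that price is the breakpoint.
EOQ at $20.70 = 585.7 (feasible in tier 1): TC = 3,440×$20.70 + (3,440/585.7)×320 + (585.7/2)×0.31×$20.70 = $74,966.68.
EOQ at $20.33 = 591.0 < 3200, so use break Q=3200: TC = 3,440×$20.33 + (3,440/3200.0)×320 + (3200.0/2)×0.31×$20.33 = $80,362.88.
EOQ at $19.82 = 598.6 < 13000, so use break Q=13000: TC = 3,440×$19.82 + (3,440/13000.0)×320 + (13000.0/2)×0.31×$19.82 = $108,202.78.
Lowest total cost among the candidates is at Q = 585.7.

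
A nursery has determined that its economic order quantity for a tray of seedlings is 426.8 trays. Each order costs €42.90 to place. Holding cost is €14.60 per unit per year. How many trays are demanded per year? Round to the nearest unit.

D ≈ 30,997 trays per year

The basic EOQ model gives Q* = √(2DS/H); rearrange for the unknown.
From Q* = √(2DS/H): D = Q*²H / (2S) = 426.8² × 14.6 / (2 × 42.9) = 30996.624.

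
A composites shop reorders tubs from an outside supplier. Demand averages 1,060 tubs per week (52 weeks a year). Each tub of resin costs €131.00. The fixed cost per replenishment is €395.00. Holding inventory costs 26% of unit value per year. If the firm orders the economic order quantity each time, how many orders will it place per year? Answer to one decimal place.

N ≈ 48.7 orders per year

Annual demand D = 1,060 × 52 = 55,120.
Holding cost H = 0.26 × €131.00 = €34.0600 per unit per year.
Q* = √(2DS/H) = √(2 × 55,120 × 395 / 34.06) ≈ 1130.70.
Orders per year = D / Q* = 55,120 / 1130.70 ≈ 48.749.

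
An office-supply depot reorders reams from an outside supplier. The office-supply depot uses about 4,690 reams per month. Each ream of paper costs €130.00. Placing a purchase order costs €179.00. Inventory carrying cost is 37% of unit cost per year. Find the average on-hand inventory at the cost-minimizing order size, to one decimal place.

Average inventory ≈ 323.6 reams

Annual demand D = 4,690 × 12 = 56,280.
Holding cost H = 0.37 × €130.00 = €48.1000 per unit per year.
EOQ = √(2DS/H) = √(2 × 56,280 × 179 / 48.1) ≈ 647.21.
Average inventory = Q*/2 ≈ 647.21 / 2 = 323.606.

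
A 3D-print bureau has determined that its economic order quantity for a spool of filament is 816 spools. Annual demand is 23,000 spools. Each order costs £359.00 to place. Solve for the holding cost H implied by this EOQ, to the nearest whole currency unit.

Invert the EOQ relation Q*² = 2DS/H.
From Q* = √(2DS/H): H = 2DS / Q*² = 2 × 23,000 × 359 / 816² = 24.8012.

H ≈ £25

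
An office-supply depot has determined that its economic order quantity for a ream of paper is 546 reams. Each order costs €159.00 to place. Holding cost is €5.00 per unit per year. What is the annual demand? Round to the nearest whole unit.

Invert the EOQ relation Q*² = 2DS/H.
From Q* = √(2DS/H): D = Q*²H / (2S) = 546² × 5 / (2 × 159) = 4687.358.

D ≈ 4,687 reams per year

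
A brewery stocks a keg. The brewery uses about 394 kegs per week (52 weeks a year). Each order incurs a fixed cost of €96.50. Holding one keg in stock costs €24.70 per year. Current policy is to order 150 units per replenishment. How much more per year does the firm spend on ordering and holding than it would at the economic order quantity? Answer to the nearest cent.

Extra cost ≈ €5,150.38 per year

Annual demand D = 394 × 52 = 20,488.
EOQ = √(2DS/H) = √(2 × 20,488 × 96.5 / 24.7) ≈ 400.11.
Cost at Q* = (D/Q*)S + (Q*/2)H = √(2DSH) ≈ €9,882.73.
Cost at Q = 150: (20,488/150)×96.5 + (150/2)×24.7 = €13,180.61 + €1,852.50 = €15,033.11.
Excess = €15,033.11 − €9,882.73 = €5,150.38.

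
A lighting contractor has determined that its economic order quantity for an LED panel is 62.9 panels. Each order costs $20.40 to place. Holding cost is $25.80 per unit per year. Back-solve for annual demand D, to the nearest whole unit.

Invert the EOQ relation Q*² = 2DS/H.
From Q* = √(2DS/H): D = Q*²H / (2S) = 62.9² × 25.8 / (2 × 20.4) = 2501.848.

D ≈ 2,502 panels per year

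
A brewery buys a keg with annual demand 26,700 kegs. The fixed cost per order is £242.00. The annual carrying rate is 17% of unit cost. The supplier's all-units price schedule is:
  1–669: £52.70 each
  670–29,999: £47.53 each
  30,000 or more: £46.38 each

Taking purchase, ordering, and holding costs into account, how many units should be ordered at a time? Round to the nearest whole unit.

Holding cost per unit per year at price C is H = 0.17·C.
Candidates are each tier's EOQ (if it falls in that tier) and each price-break quantity.
Tier 1 (£52.70): EOQ = 1201.0 exceeds tier's upper bound 669, so this tier is dominated.
EOQ at £47.53 = 1264.6 (feasible in tier 2): TC = 26,700×£47.53 + (26,700/1264.6)×242 + (1264.6/2)×0.17×£47.53 = £1,279,269.49.
EOQ at £46.38 = 1280.2 < 30000, so use break Q=30000: TC = 26,700×£46.38 + (26,700/30000.0)×242 + (30000.0/2)×0.17×£46.38 = £1,356,830.38.
Lowest total cost is £1,279,269.49 at Q = 1264.6.

Q* ≈ 1,265 kegs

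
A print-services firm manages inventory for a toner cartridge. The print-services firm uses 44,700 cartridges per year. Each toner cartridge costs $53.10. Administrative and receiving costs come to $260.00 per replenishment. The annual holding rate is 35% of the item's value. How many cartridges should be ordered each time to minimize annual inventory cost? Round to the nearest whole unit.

Holding cost H = 0.35 × $53.10 = $18.5850 per unit per year.
EOQ = √(2DS / H) = √(2 × 44,700 × 260 / 18.585).
= √(23,244,000 / 18.585) = √1,250,686.0371 ≈ 1118.341.

Q* ≈ 1,118 cartridges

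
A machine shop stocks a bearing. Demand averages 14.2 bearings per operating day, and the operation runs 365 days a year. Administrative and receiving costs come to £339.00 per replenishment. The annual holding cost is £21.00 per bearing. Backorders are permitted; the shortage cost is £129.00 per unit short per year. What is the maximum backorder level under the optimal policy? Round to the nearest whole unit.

Annual demand D = 14.2 × 365 = 5,183.
With planned backorders, Q* = √(2DS/H) · √((H+B)/B).
√(2DS/H) = √(2 × 5,183 × 339 / 21) = 409.068.
√((H+B)/B) = √((21+129)/129) = 1.0783.
Q* ≈ 441.110.
S* = Q* · H/(H+B) = 441.110 × 21/150 ≈ 61.755.

S* ≈ 62 bearings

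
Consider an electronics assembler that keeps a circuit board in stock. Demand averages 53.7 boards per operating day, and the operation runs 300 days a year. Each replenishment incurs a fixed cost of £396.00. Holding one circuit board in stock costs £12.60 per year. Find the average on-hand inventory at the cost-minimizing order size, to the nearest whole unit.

Average inventory ≈ 503 boards

Annual demand D = 53.7 × 300 = 16,110.
The optimal lot size = √(2DS/H) = √(2 × 16,110 × 396 / 12.6) ≈ 1006.29.
Average inventory = Q*/2 ≈ 1006.29 / 2 = 503.147.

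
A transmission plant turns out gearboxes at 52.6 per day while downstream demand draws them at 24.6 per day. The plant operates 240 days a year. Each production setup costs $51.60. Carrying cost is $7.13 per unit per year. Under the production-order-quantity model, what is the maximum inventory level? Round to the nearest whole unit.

Annual demand D = 24.6 × 240 = 5,904.
Production build-up factor (1 − d/p) = 1 − 24.6/52.6 = 0.5323.
Q* = √(2DS / (H(1 − d/p))) = √(2 × 5,904 × 51.6 / (7.13 × 0.5323)).
= √(609,292.8 / 3.7954) ≈ 400.666.
Maximum inventory = Q*(1 − d/p) = 400.666 × 0.5323 ≈ 213.282.

I_max ≈ 213 gearboxes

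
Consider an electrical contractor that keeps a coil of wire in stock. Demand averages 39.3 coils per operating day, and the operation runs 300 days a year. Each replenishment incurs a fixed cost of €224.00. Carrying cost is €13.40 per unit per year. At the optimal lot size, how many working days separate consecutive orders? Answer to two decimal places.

Annual demand D = 39.3 × 300 = 11,790.
EOQ = √(2DS/H) = √(2 × 11,790 × 224 / 13.4) ≈ 627.83.
Cycle time = Q*/D × 300 = 627.83 / 11,790 × 300 ≈ 15.975 days.

T ≈ 15.98 days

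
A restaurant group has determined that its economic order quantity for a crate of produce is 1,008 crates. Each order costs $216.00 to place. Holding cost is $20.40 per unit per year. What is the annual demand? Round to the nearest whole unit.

D ≈ 47,981 crates per year

Invert the EOQ relation Q*² = 2DS/H.
From Q* = √(2DS/H): D = Q*²H / (2S) = 1,008² × 20.4 / (2 × 216) = 47980.800.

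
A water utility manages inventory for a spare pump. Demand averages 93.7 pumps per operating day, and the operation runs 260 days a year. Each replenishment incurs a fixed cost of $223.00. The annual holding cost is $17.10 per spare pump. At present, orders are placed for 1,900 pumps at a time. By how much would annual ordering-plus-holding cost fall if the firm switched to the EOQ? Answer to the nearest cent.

Extra cost ≈ $5,473.51 per year

Annual demand D = 93.7 × 260 = 24,362.
EOQ = √(2DS/H) = √(2 × 24,362 × 223 / 17.1) ≈ 797.12.
Cost at Q* = (D/Q*)S + (Q*/2)H = √(2DSH) ≈ $13,630.82.
Cost at Q = 1,900: (24,362/1,900)×223 + (1,900/2)×17.1 = $2,859.33 + $16,245.00 = $19,104.33.
Excess = $19,104.33 − $13,630.82 = $5,473.51.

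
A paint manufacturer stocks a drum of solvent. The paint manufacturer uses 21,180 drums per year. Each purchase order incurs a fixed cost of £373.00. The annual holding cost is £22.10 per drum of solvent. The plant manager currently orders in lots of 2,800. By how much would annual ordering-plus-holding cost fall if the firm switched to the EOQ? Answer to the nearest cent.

EOQ = √(2DS/H) = √(2 × 21,180 × 373 / 22.1) ≈ 845.54.
Cost at Q* = (D/Q*)S + (Q*/2)H = √(2DSH) ≈ £18,686.52.
Cost at Q = 2,800: (21,180/2,800)×373 + (2,800/2)×22.1 = £2,821.48 + £30,940.00 = £33,761.48.
Excess = £33,761.48 − £18,686.52 = £15,074.95.

Extra cost ≈ £15,074.95 per year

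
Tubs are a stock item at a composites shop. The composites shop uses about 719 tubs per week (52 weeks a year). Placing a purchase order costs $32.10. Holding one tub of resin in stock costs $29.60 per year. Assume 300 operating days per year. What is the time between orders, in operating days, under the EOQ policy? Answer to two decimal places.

T ≈ 2.28 days

Annual demand D = 719 × 52 = 37,388.
Q* = √(2DS/H) = √(2 × 37,388 × 32.1 / 29.6) ≈ 284.77.
Cycle time = Q*/D × 300 = 284.77 / 37,388 × 300 ≈ 2.285 days.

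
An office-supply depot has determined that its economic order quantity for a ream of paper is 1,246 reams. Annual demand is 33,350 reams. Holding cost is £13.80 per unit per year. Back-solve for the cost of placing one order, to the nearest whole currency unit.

Squaring Q* = √(2DS/H) gives Q*² = 2DS/H.
From Q* = √(2DS/H): S = Q*²H / (2D) = 1,246² × 13.8 / (2 × 33,350) = 321.2102.

S ≈ £321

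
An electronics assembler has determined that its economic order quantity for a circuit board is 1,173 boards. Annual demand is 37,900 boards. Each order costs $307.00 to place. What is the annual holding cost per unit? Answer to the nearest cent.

Invert the EOQ relation Q*² = 2DS/H.
From Q* = √(2DS/H): H = 2DS / Q*² = 2 × 37,900 × 307 / 1,173² = 16.9126.

H ≈ $16.91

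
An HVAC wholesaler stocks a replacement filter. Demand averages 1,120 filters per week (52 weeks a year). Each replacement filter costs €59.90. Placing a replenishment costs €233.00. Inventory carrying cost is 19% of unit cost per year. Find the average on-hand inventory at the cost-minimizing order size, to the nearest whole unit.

Average inventory ≈ 772 filters

Annual demand D = 1,120 × 52 = 58,240.
Holding cost H = 0.19 × €59.90 = €11.3810 per unit per year.
The optimal lot size = √(2DS/H) = √(2 × 58,240 × 233 / 11.381) ≈ 1544.24.
Average inventory = Q*/2 ≈ 1544.24 / 2 = 772.118.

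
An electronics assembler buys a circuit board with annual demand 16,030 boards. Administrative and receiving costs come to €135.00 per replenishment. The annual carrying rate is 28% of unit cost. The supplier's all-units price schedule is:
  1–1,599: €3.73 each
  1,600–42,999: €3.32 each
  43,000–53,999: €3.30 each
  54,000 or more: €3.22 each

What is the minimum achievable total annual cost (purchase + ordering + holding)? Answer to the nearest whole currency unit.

TC* ≈ €55,225

Holding cost per unit per year at price C is H = 0.28·C.
Evaluate total cost at each tier's feasible EOQ or, if the EOQ is below the tier, at the tier's minimum quantity.
Tier 1 (€3.73): EOQ = 2035.7 exceeds tier's upper bound 1599, so this tier is dominated.
EOQ at €3.32 = 2157.7 (feasible in tier 2): TC = 16,030×€3.32 + (16,030/2157.7)×135 + (2157.7/2)×0.28×€3.32 = €55,225.44.
EOQ at €3.30 = 2164.3 < 43000, so use break Q=43000: TC = 16,030×€3.30 + (16,030/43000.0)×135 + (43000.0/2)×0.28×€3.30 = €72,815.33.
EOQ at €3.22 = 2191.0 < 54000, so use break Q=54000: TC = 16,030×€3.22 + (16,030/54000.0)×135 + (54000.0/2)×0.28×€3.22 = €75,999.88.
Lowest total cost among the candidates is at Q = 2157.7.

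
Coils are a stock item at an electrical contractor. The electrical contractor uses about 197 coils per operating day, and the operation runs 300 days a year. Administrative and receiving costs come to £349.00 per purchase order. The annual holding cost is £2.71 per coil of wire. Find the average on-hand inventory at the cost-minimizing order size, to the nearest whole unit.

Annual demand D = 197 × 300 = 59,100.
EOQ = √(2DS/H) = √(2 × 59,100 × 349 / 2.71) ≈ 3901.55.
Average inventory = Q*/2 ≈ 3901.55 / 2 = 1950.773.

Average inventory ≈ 1,951 coils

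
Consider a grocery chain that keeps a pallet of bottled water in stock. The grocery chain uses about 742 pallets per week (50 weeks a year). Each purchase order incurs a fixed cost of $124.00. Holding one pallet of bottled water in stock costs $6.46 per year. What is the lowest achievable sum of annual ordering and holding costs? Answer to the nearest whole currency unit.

TC* ≈ $7,710

Annual demand D = 742 × 50 = 37,100.
EOQ = √(2DS/H) = √(2 × 37,100 × 124 / 6.46) ≈ 1193.43.
At Q*, ordering cost (D/Q*)S equals holding cost (Q*/2)H, each = √(DSH/2).
Minimum total = √(2DSH) = √(2 × 37,100 × 124 × 6.46) ≈ 7709.550.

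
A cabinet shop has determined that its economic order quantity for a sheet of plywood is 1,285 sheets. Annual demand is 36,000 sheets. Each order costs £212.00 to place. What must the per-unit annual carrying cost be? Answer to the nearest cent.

H ≈ £9.24

The basic EOQ model gives Q* = √(2DS/H); rearrange for the unknown.
From Q* = √(2DS/H): H = 2DS / Q*² = 2 × 36,000 × 212 / 1,285² = 9.2440.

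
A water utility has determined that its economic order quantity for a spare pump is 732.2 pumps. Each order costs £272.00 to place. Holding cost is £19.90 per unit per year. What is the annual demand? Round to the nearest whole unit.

The basic EOQ model gives Q* = √(2DS/H); rearrange for the unknown.
From Q* = √(2DS/H): D = Q*²H / (2S) = 732.2² × 19.9 / (2 × 272) = 19611.627.

D ≈ 19,612 pumps per year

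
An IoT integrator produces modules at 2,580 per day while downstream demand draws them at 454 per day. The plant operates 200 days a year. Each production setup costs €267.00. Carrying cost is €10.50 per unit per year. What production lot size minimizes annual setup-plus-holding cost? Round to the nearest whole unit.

Q* ≈ 2,367 modules

Annual demand D = 454 × 200 = 90,800.
Production build-up factor (1 − d/p) = 1 − 454/2,580 = 0.8240.
Q* = √(2DS / (H(1 − d/p))) = √(2 × 90,800 × 267 / (10.5 × 0.8240)).
= √(48,487,200 / 8.6523) ≈ 2367.266.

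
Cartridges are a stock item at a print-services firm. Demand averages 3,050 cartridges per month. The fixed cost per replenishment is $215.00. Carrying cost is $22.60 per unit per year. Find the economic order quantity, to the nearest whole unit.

Annual demand D = 3,050 × 12 = 36,600.
EOQ = √(2DS / H) = √(2 × 36,600 × 215 / 22.6).
= √(15,738,000 / 22.6) = √696,371.6814 ≈ 834.489.

Q* ≈ 834 cartridges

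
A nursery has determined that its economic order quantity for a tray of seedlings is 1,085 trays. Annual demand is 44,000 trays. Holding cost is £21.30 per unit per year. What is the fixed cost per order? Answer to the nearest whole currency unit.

The basic EOQ model gives Q* = √(2DS/H); rearrange for the unknown.
From Q* = √(2DS/H): S = Q*²H / (2D) = 1,085² × 21.3 / (2 × 44,000) = 284.9420.

S ≈ £285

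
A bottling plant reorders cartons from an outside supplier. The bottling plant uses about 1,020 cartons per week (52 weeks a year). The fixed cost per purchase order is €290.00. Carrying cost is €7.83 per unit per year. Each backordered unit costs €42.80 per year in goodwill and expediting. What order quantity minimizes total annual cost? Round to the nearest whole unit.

Annual demand D = 1,020 × 52 = 53,040.
With planned backorders, Q* = √(2DS/H) · √((H+B)/B).
√(2DS/H) = √(2 × 53,040 × 290 / 7.83) = 1982.142.
√((H+B)/B) = √((7.83+42.8)/42.8) = 1.0876.
Q* ≈ 2155.842.

Q* ≈ 2,156 cartons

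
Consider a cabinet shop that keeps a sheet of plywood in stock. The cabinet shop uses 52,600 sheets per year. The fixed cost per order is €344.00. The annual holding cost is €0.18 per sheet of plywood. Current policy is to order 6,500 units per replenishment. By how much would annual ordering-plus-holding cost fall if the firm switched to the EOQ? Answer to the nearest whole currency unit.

EOQ = √(2DS/H) = √(2 × 52,600 × 344 / 0.18) ≈ 14179.17.
Cost at Q* = (D/Q*)S + (Q*/2)H = √(2DSH) ≈ €2,552.25.
Cost at Q = 6,500: (52,600/6,500)×344 + (6,500/2)×0.18 = €2,783.75 + €585.00 = €3,368.75.
Excess = €3,368.75 − €2,552.25 = €816.50.

Extra cost ≈ €817 per year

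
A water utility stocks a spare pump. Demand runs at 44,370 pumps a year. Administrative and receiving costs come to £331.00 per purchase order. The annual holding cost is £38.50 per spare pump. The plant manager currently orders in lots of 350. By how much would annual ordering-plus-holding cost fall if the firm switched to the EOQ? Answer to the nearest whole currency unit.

Extra cost ≈ £15,071 per year

EOQ = √(2DS/H) = √(2 × 44,370 × 331 / 38.5) ≈ 873.46.
Cost at Q* = (D/Q*)S + (Q*/2)H = √(2DSH) ≈ £33,628.24.
Cost at Q = 350: (44,370/350)×331 + (350/2)×38.5 = £41,961.34 + £6,737.50 = £48,698.84.
Excess = £48,698.84 − £33,628.24 = £15,070.61.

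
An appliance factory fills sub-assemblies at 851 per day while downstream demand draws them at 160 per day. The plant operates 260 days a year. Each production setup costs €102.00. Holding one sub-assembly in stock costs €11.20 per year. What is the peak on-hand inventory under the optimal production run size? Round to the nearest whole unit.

I_max ≈ 784 sub-assemblies

Annual demand D = 160 × 260 = 41,600.
Production build-up factor (1 − d/p) = 1 − 160/851 = 0.8120.
Q* = √(2DS / (H(1 − d/p))) = √(2 × 41,600 × 102 / (11.2 × 0.8120)).
= √(8,486,400 / 9.0942) ≈ 966.003.
Maximum inventory = Q*(1 − d/p) = 966.003 × 0.8120 ≈ 784.381.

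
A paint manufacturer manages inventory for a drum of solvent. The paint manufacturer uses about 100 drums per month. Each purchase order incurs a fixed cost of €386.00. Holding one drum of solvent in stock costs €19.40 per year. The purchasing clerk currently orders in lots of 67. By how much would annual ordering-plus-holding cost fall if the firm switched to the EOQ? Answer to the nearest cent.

Annual demand D = 100 × 12 = 1,200.
EOQ = √(2DS/H) = √(2 × 1,200 × 386 / 19.4) ≈ 218.52.
Cost at Q* = (D/Q*)S + (Q*/2)H = √(2DSH) ≈ €4,239.36.
Cost at Q = 67: (1,200/67)×386 + (67/2)×19.4 = €6,913.43 + €649.90 = €7,563.33.
Excess = €7,563.33 − €4,239.36 = €3,323.97.

Extra cost ≈ €3,323.97 per year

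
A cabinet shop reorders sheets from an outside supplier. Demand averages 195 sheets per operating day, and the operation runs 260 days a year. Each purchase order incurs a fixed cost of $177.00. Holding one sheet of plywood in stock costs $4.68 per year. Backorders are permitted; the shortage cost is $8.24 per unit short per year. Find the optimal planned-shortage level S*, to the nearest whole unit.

Annual demand D = 195 × 260 = 50,700.
With planned backorders, Q* = √(2DS/H) · √((H+B)/B).
√(2DS/H) = √(2 × 50,700 × 177 / 4.68) = 1958.316.
√((H+B)/B) = √((4.68+8.24)/8.24) = 1.2522.
Q* ≈ 2452.169.
S* = Q* · H/(H+B) = 2452.169 × 4.68/12.92 ≈ 888.247.

S* ≈ 888 sheets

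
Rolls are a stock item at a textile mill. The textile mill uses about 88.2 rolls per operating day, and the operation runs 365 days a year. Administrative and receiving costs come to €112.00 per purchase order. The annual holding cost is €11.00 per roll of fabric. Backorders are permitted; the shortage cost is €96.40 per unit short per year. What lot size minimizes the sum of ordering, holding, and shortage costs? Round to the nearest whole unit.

Q* ≈ 855 rolls

Annual demand D = 88.2 × 365 = 32,193.
With planned backorders, Q* = √(2DS/H) · √((H+B)/B).
√(2DS/H) = √(2 × 32,193 × 112 / 11) = 809.671.
√((H+B)/B) = √((11+96.4)/96.4) = 1.0555.
Q* ≈ 854.618.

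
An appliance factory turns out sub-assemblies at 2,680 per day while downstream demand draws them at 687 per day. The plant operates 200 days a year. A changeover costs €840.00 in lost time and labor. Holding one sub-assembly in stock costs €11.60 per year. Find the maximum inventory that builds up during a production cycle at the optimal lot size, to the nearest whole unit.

Annual demand D = 687 × 200 = 137,400.
Production build-up factor (1 − d/p) = 1 − 687/2,680 = 0.7437.
Q* = √(2DS / (H(1 − d/p))) = √(2 × 137,400 × 840 / (11.6 × 0.7437)).
= √(230,832,000 / 8.6264) ≈ 5172.884.
Maximum inventory = Q*(1 − d/p) = 5172.884 × 0.7437 ≈ 3846.850.

I_max ≈ 3,847 sub-assemblies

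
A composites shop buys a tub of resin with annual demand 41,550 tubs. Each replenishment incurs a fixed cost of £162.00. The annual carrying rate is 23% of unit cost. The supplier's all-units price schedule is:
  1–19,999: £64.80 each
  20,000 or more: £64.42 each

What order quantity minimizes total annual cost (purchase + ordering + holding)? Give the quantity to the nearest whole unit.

Holding cost per unit per year at price C is H = 0.23·C.
Evaluate total cost at each tier's feasible EOQ or, if the EOQ is below the tier, at the tier's minimum quantity.
EOQ at £64.80 = 950.4 (feasible in tier 1): TC = 41,550×£64.80 + (41,550/950.4)×162 + (950.4/2)×0.23×£64.80 = £2,706,604.77.
EOQ at £64.42 = 953.2 < 20000, so use break Q=20000: TC = 41,550×£64.42 + (41,550/20000.0)×162 + (20000.0/2)×0.23×£64.42 = £2,825,153.56.
Lowest total cost is £2,706,604.77 at Q = 950.4.

Q* ≈ 950 tubs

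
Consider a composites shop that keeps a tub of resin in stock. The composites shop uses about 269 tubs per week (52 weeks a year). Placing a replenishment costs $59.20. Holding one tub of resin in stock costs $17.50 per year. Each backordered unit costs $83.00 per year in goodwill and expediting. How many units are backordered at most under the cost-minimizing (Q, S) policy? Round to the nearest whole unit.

Annual demand D = 269 × 52 = 13,988.
With planned backorders, Q* = √(2DS/H) · √((H+B)/B).
√(2DS/H) = √(2 × 13,988 × 59.2 / 17.5) = 307.634.
√((H+B)/B) = √((17.5+83)/83) = 1.1004.
Q* ≈ 338.516.
S* = Q* · H/(H+B) = 338.516 × 17.5/100.5 ≈ 58.945.

S* ≈ 59 tubs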